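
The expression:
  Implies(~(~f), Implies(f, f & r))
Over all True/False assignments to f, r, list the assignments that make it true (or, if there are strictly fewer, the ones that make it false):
is false only for:
  f=True, r=False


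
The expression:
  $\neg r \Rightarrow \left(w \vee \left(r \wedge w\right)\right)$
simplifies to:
$r \vee w$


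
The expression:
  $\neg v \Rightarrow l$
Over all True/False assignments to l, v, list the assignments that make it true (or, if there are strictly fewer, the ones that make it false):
is false only for:
  l=False, v=False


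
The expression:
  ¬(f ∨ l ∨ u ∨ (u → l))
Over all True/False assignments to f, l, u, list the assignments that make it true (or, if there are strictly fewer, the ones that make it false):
is never true.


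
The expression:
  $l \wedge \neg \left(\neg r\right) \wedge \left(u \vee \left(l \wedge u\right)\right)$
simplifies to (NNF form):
$l \wedge r \wedge u$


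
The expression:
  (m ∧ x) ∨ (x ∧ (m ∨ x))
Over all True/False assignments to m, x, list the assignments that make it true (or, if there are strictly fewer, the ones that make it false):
is true only for:
  m=False, x=True;
  m=True, x=True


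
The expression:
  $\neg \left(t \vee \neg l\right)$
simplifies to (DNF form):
$l \wedge \neg t$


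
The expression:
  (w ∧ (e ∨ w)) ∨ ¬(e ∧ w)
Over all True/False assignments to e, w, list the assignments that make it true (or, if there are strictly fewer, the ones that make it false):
is always true.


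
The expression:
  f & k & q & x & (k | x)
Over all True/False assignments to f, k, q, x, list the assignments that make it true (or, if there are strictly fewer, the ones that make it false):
is true only for:
  f=True, k=True, q=True, x=True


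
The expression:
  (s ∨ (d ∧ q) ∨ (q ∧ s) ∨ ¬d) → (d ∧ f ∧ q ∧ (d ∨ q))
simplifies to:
d ∧ (f ∨ ¬q) ∧ (q ∨ ¬s)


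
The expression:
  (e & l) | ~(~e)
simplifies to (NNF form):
e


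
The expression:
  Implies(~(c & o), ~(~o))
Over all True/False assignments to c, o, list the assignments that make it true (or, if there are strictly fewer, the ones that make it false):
is true only for:
  c=False, o=True;
  c=True, o=True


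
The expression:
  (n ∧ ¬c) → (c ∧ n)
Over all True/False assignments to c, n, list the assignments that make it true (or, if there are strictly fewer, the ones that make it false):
is false only for:
  c=False, n=True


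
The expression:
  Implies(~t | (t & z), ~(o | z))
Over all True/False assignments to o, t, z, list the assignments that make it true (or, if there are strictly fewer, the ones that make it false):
is true only for:
  o=False, t=False, z=False;
  o=False, t=True, z=False;
  o=True, t=True, z=False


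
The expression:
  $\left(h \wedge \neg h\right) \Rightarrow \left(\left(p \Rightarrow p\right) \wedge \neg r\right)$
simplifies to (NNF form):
$\text{True}$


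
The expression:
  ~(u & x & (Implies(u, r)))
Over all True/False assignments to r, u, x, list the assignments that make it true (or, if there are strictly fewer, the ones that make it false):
is false only for:
  r=True, u=True, x=True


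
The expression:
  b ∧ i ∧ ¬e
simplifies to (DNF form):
b ∧ i ∧ ¬e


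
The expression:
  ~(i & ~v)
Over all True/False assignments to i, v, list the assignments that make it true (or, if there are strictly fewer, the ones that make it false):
is false only for:
  i=True, v=False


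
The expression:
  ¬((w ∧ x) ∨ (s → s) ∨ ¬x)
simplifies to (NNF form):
False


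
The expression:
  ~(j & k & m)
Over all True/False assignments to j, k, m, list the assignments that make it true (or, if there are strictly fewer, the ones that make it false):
is false only for:
  j=True, k=True, m=True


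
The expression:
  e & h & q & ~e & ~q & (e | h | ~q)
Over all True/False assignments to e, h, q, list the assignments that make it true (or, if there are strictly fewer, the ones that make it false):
is never true.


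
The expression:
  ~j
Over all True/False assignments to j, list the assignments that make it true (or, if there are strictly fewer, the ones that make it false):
is true only for:
  j=False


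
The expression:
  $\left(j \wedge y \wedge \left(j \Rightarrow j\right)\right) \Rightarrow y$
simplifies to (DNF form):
$\text{True}$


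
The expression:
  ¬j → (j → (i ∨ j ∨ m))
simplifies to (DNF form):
True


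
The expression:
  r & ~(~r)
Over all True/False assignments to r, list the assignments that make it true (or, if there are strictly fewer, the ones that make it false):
is true only for:
  r=True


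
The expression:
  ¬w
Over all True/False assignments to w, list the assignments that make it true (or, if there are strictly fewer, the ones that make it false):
is true only for:
  w=False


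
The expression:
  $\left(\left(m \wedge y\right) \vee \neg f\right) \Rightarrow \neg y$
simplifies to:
$\left(f \wedge \neg m\right) \vee \neg y$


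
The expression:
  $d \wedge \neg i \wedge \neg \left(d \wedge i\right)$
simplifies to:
$d \wedge \neg i$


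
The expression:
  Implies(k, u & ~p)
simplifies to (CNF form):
(u | ~k) & (~k | ~p)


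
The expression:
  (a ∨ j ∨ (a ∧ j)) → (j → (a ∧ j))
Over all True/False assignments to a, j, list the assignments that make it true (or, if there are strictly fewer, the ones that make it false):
is false only for:
  a=False, j=True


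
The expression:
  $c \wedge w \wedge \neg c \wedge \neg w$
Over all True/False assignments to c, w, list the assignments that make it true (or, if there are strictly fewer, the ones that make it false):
is never true.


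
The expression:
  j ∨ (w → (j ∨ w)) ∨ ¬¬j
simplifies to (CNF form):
True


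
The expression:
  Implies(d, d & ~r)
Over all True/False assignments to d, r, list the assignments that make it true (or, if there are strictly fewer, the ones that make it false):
is false only for:
  d=True, r=True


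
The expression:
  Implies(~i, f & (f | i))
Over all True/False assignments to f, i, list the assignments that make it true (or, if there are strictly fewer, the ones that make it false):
is false only for:
  f=False, i=False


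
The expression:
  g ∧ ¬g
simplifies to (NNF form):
False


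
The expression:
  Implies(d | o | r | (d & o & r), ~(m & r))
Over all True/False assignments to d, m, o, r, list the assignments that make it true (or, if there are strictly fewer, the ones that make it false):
is false only for:
  d=False, m=True, o=False, r=True;
  d=False, m=True, o=True, r=True;
  d=True, m=True, o=False, r=True;
  d=True, m=True, o=True, r=True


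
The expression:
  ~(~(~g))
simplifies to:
~g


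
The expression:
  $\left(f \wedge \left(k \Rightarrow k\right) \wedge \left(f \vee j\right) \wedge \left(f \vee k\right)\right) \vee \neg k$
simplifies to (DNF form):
$f \vee \neg k$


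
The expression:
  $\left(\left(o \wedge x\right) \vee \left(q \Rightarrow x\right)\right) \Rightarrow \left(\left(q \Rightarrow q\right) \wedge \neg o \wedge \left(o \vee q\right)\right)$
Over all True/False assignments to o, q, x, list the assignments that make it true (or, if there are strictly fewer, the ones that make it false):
is true only for:
  o=False, q=True, x=False;
  o=False, q=True, x=True;
  o=True, q=True, x=False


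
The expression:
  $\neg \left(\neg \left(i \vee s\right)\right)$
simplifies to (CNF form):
$i \vee s$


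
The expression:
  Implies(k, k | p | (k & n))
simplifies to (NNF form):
True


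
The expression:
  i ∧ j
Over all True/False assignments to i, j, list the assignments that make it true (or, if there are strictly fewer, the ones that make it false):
is true only for:
  i=True, j=True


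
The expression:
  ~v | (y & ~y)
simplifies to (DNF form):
~v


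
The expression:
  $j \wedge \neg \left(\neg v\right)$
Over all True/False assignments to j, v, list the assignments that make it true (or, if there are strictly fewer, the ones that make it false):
is true only for:
  j=True, v=True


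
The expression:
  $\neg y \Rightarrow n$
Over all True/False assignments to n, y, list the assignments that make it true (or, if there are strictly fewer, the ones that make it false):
is false only for:
  n=False, y=False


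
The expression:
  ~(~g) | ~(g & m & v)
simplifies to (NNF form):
True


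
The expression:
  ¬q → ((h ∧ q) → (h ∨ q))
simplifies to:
True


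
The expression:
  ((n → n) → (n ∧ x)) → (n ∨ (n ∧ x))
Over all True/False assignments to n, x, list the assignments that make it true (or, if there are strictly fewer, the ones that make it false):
is always true.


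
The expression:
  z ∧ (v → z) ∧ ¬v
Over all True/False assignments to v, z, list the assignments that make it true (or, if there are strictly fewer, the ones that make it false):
is true only for:
  v=False, z=True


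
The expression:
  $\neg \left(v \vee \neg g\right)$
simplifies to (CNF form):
$g \wedge \neg v$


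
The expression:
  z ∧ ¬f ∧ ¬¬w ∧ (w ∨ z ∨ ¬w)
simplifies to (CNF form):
w ∧ z ∧ ¬f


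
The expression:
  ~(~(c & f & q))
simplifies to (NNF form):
c & f & q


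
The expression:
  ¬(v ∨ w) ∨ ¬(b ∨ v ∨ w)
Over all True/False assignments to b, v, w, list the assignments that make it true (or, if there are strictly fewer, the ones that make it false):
is true only for:
  b=False, v=False, w=False;
  b=True, v=False, w=False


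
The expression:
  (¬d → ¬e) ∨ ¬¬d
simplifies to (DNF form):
d ∨ ¬e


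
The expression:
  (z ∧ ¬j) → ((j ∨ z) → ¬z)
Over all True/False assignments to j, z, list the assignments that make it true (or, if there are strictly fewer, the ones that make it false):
is false only for:
  j=False, z=True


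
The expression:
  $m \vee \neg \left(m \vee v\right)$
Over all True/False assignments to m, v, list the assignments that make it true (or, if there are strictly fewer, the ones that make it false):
is false only for:
  m=False, v=True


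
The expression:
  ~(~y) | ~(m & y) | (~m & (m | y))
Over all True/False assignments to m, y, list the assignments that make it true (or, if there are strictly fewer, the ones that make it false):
is always true.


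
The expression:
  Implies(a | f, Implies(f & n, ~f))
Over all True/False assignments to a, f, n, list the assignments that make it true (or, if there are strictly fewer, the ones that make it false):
is false only for:
  a=False, f=True, n=True;
  a=True, f=True, n=True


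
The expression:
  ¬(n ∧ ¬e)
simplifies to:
e ∨ ¬n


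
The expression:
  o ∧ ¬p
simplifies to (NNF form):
o ∧ ¬p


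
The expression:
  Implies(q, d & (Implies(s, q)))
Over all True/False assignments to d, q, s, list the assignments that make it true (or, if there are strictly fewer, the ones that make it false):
is false only for:
  d=False, q=True, s=False;
  d=False, q=True, s=True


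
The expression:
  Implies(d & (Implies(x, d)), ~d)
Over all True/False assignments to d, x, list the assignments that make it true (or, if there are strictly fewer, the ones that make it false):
is true only for:
  d=False, x=False;
  d=False, x=True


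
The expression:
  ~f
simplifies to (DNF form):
~f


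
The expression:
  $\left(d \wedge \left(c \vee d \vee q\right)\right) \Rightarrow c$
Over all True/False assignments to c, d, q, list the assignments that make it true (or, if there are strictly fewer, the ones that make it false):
is false only for:
  c=False, d=True, q=False;
  c=False, d=True, q=True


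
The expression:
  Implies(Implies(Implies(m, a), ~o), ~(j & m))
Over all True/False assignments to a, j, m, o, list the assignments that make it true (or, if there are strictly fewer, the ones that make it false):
is false only for:
  a=False, j=True, m=True, o=False;
  a=False, j=True, m=True, o=True;
  a=True, j=True, m=True, o=False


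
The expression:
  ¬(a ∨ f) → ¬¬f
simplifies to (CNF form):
a ∨ f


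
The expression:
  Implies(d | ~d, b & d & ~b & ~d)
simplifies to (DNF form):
False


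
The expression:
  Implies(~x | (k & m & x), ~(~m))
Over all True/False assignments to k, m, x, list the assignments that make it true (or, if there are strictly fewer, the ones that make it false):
is false only for:
  k=False, m=False, x=False;
  k=True, m=False, x=False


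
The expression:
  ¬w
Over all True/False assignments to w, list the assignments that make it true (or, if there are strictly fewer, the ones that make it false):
is true only for:
  w=False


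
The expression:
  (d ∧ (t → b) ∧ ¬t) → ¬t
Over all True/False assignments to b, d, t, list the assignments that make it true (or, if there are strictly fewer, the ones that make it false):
is always true.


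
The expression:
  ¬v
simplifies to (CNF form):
¬v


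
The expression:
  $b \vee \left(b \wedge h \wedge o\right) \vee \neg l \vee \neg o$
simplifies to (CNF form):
$b \vee \neg l \vee \neg o$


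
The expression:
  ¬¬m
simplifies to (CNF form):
m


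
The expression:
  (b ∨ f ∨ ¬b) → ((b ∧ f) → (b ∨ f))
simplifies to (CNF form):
True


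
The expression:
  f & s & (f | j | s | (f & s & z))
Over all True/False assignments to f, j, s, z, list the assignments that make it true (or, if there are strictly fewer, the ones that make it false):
is true only for:
  f=True, j=False, s=True, z=False;
  f=True, j=False, s=True, z=True;
  f=True, j=True, s=True, z=False;
  f=True, j=True, s=True, z=True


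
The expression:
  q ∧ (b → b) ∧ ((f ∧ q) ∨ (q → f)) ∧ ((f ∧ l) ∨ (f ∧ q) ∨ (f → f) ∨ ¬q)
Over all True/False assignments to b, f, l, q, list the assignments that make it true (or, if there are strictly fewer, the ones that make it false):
is true only for:
  b=False, f=True, l=False, q=True;
  b=False, f=True, l=True, q=True;
  b=True, f=True, l=False, q=True;
  b=True, f=True, l=True, q=True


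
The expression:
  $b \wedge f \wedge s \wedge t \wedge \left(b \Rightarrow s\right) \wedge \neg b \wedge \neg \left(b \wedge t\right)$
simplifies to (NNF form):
$\text{False}$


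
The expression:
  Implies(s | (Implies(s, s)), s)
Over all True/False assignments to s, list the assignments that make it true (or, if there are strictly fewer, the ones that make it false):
is true only for:
  s=True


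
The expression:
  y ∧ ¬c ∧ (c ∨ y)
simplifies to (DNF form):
y ∧ ¬c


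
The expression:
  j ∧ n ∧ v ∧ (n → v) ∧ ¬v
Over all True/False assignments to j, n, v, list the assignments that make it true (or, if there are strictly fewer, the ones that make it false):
is never true.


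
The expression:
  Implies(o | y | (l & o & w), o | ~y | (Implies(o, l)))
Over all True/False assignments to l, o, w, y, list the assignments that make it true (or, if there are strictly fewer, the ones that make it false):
is always true.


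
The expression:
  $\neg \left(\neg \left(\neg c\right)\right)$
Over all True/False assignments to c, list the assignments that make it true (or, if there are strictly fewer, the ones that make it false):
is true only for:
  c=False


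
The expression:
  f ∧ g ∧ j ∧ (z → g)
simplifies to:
f ∧ g ∧ j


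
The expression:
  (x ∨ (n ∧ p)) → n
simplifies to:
n ∨ ¬x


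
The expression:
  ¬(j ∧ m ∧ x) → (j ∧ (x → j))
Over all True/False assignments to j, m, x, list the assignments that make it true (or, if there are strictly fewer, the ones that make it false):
is true only for:
  j=True, m=False, x=False;
  j=True, m=False, x=True;
  j=True, m=True, x=False;
  j=True, m=True, x=True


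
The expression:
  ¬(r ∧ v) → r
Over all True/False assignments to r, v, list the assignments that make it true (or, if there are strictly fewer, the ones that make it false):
is true only for:
  r=True, v=False;
  r=True, v=True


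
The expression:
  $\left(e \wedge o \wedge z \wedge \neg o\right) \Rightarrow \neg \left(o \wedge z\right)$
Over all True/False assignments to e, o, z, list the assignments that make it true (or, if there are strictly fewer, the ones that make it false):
is always true.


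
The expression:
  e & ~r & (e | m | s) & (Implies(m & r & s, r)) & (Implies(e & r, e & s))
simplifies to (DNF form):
e & ~r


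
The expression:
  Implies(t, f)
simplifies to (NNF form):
f | ~t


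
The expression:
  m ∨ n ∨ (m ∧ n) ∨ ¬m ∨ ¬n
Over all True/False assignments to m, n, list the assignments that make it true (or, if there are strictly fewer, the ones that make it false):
is always true.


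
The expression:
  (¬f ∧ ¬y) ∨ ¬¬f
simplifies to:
f ∨ ¬y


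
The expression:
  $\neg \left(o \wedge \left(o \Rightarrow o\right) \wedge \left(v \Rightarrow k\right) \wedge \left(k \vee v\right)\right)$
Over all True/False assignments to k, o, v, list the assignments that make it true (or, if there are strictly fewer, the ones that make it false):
is false only for:
  k=True, o=True, v=False;
  k=True, o=True, v=True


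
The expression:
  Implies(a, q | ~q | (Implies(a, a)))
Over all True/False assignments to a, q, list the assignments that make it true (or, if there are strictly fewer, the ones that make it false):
is always true.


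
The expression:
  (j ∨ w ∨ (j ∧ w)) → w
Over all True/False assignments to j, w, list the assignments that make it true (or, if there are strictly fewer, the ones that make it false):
is false only for:
  j=True, w=False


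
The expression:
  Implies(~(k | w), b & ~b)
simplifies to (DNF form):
k | w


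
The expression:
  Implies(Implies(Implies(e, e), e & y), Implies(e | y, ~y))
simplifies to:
~e | ~y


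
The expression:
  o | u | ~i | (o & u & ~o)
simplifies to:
o | u | ~i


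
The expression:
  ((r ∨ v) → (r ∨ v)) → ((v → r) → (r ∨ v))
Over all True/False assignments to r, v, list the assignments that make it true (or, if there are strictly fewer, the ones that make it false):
is false only for:
  r=False, v=False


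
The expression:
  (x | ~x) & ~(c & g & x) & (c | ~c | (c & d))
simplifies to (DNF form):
~c | ~g | ~x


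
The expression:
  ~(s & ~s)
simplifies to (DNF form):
True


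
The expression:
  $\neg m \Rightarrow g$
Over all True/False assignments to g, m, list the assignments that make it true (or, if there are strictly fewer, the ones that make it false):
is false only for:
  g=False, m=False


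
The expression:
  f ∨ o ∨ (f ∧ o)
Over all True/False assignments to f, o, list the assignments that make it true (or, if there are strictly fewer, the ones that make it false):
is false only for:
  f=False, o=False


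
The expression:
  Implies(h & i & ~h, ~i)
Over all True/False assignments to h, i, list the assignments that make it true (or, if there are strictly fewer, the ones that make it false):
is always true.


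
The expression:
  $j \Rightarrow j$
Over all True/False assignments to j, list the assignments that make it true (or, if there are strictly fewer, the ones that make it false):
is always true.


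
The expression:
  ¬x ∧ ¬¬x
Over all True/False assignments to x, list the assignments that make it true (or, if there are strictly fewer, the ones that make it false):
is never true.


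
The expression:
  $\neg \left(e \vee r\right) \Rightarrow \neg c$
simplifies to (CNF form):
$e \vee r \vee \neg c$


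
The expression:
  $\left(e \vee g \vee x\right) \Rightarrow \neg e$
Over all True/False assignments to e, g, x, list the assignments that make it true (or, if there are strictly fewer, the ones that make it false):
is true only for:
  e=False, g=False, x=False;
  e=False, g=False, x=True;
  e=False, g=True, x=False;
  e=False, g=True, x=True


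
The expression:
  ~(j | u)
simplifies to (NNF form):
~j & ~u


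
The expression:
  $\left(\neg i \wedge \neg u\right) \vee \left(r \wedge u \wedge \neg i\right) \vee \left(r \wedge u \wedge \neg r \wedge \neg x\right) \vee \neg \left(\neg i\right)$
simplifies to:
$i \vee r \vee \neg u$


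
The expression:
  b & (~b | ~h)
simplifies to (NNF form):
b & ~h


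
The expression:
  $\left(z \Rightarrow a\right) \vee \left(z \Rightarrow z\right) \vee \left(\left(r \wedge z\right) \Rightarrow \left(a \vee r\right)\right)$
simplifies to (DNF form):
$\text{True}$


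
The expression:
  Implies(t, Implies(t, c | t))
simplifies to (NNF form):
True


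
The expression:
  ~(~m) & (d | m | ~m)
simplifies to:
m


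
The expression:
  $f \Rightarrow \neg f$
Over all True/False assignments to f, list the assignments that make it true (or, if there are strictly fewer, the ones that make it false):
is true only for:
  f=False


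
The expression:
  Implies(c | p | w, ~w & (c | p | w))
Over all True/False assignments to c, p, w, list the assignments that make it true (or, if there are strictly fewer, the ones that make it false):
is true only for:
  c=False, p=False, w=False;
  c=False, p=True, w=False;
  c=True, p=False, w=False;
  c=True, p=True, w=False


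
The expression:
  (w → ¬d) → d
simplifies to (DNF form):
d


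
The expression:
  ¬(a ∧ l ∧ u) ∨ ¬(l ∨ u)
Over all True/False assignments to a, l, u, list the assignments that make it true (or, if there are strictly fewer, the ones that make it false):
is false only for:
  a=True, l=True, u=True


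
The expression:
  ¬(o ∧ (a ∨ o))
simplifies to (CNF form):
¬o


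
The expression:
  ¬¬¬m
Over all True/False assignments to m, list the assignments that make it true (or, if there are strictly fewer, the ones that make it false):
is true only for:
  m=False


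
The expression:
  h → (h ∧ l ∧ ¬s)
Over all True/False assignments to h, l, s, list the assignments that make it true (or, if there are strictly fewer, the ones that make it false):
is false only for:
  h=True, l=False, s=False;
  h=True, l=False, s=True;
  h=True, l=True, s=True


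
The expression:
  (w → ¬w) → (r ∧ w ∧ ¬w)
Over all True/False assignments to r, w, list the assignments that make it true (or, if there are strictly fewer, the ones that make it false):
is true only for:
  r=False, w=True;
  r=True, w=True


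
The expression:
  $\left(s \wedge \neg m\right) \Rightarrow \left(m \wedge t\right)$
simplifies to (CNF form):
$m \vee \neg s$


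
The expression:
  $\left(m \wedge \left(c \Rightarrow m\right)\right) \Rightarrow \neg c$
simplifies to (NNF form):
$\neg c \vee \neg m$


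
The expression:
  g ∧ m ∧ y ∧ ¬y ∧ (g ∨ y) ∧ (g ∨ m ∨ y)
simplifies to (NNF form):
False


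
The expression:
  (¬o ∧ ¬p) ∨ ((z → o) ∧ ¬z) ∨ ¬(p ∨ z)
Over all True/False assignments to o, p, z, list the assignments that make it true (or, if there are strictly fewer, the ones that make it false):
is false only for:
  o=False, p=True, z=True;
  o=True, p=False, z=True;
  o=True, p=True, z=True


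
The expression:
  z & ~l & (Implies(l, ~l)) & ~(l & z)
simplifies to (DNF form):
z & ~l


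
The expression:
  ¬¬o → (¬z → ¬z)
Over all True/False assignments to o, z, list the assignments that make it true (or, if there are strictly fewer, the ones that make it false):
is always true.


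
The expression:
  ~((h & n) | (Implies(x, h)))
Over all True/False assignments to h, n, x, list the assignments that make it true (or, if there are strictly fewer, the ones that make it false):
is true only for:
  h=False, n=False, x=True;
  h=False, n=True, x=True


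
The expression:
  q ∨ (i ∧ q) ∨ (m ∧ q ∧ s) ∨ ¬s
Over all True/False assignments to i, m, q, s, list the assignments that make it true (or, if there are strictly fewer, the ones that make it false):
is false only for:
  i=False, m=False, q=False, s=True;
  i=False, m=True, q=False, s=True;
  i=True, m=False, q=False, s=True;
  i=True, m=True, q=False, s=True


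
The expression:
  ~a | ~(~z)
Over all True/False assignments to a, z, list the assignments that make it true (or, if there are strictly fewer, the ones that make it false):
is false only for:
  a=True, z=False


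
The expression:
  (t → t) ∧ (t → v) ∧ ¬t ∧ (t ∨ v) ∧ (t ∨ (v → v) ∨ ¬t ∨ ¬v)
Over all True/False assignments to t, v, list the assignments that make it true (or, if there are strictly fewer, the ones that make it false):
is true only for:
  t=False, v=True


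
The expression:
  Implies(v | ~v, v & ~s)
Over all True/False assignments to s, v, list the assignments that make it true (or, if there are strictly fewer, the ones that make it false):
is true only for:
  s=False, v=True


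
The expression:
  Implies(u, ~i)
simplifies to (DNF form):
~i | ~u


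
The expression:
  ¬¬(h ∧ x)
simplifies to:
h ∧ x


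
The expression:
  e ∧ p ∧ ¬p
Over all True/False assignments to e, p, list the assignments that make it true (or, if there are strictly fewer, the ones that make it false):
is never true.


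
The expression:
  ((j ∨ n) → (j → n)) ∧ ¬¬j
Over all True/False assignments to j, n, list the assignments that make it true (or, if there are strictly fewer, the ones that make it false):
is true only for:
  j=True, n=True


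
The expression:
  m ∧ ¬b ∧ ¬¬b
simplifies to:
False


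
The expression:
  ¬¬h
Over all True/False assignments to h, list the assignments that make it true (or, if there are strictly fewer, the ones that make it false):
is true only for:
  h=True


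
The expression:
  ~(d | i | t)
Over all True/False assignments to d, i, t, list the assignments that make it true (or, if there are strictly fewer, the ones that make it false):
is true only for:
  d=False, i=False, t=False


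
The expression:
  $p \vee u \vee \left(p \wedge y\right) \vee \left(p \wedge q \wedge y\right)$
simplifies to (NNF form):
$p \vee u$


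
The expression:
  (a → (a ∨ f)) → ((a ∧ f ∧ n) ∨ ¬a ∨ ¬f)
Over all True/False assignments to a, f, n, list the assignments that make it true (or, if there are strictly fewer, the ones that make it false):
is false only for:
  a=True, f=True, n=False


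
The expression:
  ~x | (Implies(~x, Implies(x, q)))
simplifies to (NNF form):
True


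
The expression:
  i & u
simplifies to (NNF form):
i & u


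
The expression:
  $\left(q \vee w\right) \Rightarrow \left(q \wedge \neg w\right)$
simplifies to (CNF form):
$\neg w$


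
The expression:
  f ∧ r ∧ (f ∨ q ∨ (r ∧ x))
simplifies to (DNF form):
f ∧ r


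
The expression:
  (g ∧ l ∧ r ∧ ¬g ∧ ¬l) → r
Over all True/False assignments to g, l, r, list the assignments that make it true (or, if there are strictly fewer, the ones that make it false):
is always true.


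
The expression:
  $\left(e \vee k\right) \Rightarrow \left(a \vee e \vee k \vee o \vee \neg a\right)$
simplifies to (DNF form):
$\text{True}$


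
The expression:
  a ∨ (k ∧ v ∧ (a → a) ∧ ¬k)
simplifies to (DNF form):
a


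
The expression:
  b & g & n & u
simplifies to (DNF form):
b & g & n & u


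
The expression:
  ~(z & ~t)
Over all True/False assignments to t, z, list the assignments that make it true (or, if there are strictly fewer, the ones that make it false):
is false only for:
  t=False, z=True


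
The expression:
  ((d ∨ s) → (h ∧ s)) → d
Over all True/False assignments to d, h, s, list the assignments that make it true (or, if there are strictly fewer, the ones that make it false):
is false only for:
  d=False, h=False, s=False;
  d=False, h=True, s=False;
  d=False, h=True, s=True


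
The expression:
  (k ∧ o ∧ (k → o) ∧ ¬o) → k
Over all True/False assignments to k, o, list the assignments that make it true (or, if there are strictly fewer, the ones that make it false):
is always true.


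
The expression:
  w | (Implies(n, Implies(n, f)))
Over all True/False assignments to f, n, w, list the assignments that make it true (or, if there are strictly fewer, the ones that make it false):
is false only for:
  f=False, n=True, w=False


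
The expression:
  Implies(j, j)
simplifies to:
True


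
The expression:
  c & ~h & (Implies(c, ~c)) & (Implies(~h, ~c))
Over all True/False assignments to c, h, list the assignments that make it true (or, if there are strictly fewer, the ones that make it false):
is never true.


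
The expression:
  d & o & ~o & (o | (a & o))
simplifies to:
False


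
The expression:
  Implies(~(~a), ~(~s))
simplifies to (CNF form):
s | ~a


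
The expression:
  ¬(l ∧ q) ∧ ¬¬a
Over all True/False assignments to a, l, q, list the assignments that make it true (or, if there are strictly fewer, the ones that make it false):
is true only for:
  a=True, l=False, q=False;
  a=True, l=False, q=True;
  a=True, l=True, q=False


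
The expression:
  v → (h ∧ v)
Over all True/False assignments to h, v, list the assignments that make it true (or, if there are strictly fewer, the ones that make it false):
is false only for:
  h=False, v=True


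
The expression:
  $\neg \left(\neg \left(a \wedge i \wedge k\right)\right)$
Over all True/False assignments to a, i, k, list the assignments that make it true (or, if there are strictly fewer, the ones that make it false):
is true only for:
  a=True, i=True, k=True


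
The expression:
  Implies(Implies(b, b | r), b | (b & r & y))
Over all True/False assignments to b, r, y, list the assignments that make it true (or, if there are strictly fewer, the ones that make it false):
is true only for:
  b=True, r=False, y=False;
  b=True, r=False, y=True;
  b=True, r=True, y=False;
  b=True, r=True, y=True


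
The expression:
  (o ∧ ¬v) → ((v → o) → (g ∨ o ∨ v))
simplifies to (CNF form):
True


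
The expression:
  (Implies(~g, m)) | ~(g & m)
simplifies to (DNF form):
True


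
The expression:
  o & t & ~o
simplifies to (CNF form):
False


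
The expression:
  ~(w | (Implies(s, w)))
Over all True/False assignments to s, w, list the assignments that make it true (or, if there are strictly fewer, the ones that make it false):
is true only for:
  s=True, w=False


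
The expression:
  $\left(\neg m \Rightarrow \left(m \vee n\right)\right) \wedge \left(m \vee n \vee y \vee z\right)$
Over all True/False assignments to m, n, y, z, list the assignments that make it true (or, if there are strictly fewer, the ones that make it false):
is false only for:
  m=False, n=False, y=False, z=False;
  m=False, n=False, y=False, z=True;
  m=False, n=False, y=True, z=False;
  m=False, n=False, y=True, z=True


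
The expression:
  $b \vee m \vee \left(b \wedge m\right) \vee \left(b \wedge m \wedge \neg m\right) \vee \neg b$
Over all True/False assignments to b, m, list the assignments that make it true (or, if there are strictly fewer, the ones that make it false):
is always true.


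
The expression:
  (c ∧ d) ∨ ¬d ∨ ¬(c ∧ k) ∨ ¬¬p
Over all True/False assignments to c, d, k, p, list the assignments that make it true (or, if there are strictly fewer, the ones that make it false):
is always true.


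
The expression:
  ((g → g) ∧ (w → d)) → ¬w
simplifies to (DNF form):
¬d ∨ ¬w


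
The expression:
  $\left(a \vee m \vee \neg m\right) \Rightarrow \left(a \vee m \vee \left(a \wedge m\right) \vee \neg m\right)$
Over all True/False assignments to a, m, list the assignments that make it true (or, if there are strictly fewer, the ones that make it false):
is always true.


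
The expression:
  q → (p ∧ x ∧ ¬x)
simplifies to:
¬q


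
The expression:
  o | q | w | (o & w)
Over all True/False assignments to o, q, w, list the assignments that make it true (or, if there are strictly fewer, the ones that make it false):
is false only for:
  o=False, q=False, w=False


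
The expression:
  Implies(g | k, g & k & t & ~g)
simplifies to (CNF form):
~g & ~k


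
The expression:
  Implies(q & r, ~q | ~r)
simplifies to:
~q | ~r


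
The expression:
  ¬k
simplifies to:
¬k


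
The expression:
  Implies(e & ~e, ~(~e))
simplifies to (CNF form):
True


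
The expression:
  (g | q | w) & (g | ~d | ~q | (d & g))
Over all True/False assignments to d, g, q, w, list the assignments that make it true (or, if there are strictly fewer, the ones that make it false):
is false only for:
  d=False, g=False, q=False, w=False;
  d=True, g=False, q=False, w=False;
  d=True, g=False, q=True, w=False;
  d=True, g=False, q=True, w=True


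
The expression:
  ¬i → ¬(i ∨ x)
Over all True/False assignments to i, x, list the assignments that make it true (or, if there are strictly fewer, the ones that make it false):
is false only for:
  i=False, x=True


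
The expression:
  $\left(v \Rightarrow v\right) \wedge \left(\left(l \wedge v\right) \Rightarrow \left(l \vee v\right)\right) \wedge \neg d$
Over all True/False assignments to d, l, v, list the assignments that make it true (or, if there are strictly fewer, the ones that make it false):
is true only for:
  d=False, l=False, v=False;
  d=False, l=False, v=True;
  d=False, l=True, v=False;
  d=False, l=True, v=True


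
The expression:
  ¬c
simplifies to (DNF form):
¬c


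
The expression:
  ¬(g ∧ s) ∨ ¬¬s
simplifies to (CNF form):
True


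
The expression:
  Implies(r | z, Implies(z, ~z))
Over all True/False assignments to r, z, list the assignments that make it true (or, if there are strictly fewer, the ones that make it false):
is true only for:
  r=False, z=False;
  r=True, z=False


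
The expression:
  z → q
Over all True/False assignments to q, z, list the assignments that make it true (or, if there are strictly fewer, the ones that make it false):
is false only for:
  q=False, z=True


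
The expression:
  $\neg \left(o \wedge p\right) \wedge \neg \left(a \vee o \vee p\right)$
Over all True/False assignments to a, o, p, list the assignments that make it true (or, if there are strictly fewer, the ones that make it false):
is true only for:
  a=False, o=False, p=False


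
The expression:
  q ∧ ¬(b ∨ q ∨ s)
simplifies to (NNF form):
False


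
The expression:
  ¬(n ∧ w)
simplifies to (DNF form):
¬n ∨ ¬w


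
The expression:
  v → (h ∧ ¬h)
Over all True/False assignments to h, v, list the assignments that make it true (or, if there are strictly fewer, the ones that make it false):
is true only for:
  h=False, v=False;
  h=True, v=False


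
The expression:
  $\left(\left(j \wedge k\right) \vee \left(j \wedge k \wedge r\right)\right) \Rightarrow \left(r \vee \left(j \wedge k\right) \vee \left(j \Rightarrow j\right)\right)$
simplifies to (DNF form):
$\text{True}$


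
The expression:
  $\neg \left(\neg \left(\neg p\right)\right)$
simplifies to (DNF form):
$\neg p$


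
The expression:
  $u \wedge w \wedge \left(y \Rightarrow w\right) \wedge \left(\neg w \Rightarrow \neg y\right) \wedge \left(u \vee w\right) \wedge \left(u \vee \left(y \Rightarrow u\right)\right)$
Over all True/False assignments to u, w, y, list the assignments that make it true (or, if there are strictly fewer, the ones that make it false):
is true only for:
  u=True, w=True, y=False;
  u=True, w=True, y=True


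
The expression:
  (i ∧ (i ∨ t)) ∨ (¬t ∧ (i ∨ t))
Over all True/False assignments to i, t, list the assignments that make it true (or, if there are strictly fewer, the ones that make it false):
is true only for:
  i=True, t=False;
  i=True, t=True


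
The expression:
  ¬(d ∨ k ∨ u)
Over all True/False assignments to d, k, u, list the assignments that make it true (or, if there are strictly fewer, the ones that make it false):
is true only for:
  d=False, k=False, u=False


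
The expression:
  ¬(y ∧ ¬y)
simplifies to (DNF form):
True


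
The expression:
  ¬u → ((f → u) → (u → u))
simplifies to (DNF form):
True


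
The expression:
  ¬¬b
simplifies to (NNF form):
b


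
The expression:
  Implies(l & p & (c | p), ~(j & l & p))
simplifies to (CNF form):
~j | ~l | ~p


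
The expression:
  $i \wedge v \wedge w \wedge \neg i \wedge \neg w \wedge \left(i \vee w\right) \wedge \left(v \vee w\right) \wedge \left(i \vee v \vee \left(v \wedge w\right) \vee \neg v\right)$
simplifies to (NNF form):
$\text{False}$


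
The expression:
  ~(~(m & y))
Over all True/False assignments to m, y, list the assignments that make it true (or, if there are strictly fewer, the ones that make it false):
is true only for:
  m=True, y=True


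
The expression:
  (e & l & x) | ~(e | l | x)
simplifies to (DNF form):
(e & l & x) | (~e & ~l & ~x)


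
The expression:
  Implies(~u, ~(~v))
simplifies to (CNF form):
u | v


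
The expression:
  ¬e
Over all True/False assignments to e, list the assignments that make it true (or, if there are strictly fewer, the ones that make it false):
is true only for:
  e=False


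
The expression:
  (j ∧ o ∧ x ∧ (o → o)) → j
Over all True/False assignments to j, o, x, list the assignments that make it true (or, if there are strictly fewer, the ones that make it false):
is always true.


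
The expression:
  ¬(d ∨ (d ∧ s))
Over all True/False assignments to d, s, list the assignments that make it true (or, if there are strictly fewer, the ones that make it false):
is true only for:
  d=False, s=False;
  d=False, s=True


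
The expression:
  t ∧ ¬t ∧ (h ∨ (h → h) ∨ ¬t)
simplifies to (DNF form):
False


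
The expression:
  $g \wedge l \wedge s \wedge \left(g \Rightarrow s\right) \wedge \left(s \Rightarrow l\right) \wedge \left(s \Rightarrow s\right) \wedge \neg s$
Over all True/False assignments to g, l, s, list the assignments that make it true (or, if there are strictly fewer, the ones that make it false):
is never true.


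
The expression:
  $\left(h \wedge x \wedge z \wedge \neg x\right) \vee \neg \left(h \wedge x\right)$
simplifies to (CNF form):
$\neg h \vee \neg x$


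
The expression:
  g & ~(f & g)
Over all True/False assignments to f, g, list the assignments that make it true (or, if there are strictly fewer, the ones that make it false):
is true only for:
  f=False, g=True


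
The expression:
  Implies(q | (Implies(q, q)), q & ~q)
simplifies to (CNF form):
False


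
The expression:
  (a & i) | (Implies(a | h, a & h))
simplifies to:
(a | ~h) & (h | i | ~a)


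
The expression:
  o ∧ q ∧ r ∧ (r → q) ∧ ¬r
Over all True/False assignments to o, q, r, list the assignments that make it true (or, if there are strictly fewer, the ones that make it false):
is never true.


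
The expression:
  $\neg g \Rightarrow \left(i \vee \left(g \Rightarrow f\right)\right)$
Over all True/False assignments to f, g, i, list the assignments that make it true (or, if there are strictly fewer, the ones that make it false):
is always true.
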